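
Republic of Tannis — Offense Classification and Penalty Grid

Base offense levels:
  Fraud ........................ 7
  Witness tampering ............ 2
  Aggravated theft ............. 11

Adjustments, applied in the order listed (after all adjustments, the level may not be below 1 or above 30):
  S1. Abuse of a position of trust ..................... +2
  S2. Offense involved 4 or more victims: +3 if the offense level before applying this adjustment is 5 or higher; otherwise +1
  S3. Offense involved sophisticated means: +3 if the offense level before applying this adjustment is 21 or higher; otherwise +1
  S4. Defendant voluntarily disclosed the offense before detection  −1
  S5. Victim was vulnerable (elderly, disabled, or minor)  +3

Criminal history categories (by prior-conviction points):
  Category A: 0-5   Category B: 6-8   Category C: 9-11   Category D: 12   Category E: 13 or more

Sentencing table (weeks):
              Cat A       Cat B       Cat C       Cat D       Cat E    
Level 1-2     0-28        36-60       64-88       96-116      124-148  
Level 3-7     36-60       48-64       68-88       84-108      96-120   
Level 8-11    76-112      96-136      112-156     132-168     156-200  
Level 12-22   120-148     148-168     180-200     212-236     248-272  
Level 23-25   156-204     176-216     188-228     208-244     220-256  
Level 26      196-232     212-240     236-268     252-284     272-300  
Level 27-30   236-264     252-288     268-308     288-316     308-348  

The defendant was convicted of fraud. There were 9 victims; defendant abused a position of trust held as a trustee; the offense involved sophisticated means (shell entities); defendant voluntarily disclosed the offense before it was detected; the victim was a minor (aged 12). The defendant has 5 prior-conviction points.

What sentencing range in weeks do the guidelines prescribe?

120-148 weeks

Base offense level for fraud: 7.
S1 applies: 7 + 2 = 9.
S2 applies (level before this adjustment is 9 ≥ 5, so +3): 9 + 3 = 12.
S3 applies (level before this adjustment is 12 < 21, so +1): 12 + 1 = 13.
S4 applies: 13 − 1 = 12.
S5 applies: 12 + 3 = 15.
Final offense level: 15.
Criminal history: 5 prior points → Category A (0-5).
Level 15 falls in the 12-22 band.
Grid: Level 12-22 × Category A = 120-148 weeks.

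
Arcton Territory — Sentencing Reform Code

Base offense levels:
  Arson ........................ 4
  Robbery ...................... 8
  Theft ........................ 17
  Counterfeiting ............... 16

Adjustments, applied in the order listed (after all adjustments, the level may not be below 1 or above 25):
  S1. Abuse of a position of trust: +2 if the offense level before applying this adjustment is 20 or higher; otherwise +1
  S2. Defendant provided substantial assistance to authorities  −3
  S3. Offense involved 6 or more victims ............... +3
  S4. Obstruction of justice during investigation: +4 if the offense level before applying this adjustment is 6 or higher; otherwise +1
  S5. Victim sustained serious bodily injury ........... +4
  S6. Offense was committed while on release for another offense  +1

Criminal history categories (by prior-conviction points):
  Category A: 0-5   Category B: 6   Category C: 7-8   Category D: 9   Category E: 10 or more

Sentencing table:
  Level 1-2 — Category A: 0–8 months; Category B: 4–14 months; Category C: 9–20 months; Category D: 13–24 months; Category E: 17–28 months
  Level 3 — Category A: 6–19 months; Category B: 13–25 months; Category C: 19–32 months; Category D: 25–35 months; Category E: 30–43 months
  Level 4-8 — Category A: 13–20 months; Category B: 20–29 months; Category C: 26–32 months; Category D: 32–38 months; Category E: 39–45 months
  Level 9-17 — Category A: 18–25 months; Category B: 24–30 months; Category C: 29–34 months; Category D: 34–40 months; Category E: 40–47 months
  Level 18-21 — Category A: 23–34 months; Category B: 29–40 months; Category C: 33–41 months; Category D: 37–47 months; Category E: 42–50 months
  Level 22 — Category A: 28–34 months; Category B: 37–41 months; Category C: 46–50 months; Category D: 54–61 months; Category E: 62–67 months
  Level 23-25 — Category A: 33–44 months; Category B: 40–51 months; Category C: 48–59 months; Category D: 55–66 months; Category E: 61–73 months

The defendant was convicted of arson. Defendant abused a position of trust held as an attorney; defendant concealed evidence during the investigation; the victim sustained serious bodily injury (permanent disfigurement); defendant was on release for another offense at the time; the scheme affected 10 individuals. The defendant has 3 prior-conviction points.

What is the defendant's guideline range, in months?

18-25 months

Base offense level for arson: 4.
S1 applies (level before this adjustment is 4 < 20, so +1): 4 + 1 = 5.
S2 does not apply.
S3 applies: 5 + 3 = 8.
S4 applies (level before this adjustment is 8 ≥ 6, so +4): 8 + 4 = 12.
S5 applies: 12 + 4 = 16.
S6 applies: 16 + 1 = 17.
Final offense level: 17.
Criminal history: 3 prior points → Category A (0-5).
Level 17 falls in the 9-17 band.
Grid: Level 9-17 × Category A = 18-25 months.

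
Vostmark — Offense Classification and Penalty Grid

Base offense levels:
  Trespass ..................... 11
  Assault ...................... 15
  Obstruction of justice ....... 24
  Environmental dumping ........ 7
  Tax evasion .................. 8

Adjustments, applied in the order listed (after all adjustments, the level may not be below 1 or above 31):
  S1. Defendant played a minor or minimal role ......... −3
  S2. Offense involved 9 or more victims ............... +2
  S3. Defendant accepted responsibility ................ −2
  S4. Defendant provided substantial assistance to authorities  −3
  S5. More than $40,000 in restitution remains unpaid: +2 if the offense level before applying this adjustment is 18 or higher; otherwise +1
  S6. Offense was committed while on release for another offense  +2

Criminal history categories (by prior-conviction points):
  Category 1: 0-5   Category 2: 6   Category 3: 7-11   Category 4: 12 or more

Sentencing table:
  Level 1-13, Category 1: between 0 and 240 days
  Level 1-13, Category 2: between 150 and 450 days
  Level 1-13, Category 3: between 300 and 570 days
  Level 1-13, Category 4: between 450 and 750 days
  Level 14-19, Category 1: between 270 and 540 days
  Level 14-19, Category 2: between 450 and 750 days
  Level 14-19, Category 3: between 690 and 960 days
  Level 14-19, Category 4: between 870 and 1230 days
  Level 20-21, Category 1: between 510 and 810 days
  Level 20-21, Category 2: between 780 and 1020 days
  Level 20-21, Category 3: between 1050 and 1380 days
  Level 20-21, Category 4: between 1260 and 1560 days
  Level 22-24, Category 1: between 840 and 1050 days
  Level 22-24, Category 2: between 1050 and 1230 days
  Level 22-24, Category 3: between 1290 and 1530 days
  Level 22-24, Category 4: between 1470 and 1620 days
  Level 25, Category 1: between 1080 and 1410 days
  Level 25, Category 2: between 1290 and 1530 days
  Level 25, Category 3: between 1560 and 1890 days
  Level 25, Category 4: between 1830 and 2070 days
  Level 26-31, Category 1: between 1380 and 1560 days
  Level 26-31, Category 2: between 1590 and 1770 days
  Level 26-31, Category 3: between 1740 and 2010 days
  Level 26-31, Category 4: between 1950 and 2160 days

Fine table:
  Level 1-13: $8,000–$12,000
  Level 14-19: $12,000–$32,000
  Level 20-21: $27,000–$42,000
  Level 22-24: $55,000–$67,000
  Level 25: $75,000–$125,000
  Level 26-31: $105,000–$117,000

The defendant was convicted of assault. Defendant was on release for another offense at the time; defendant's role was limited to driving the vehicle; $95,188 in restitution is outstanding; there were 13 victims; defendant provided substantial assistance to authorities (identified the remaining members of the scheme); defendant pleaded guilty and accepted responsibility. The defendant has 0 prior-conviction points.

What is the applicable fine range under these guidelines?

$8,000–$12,000

Base offense level for assault: 15.
S1 applies: 15 − 3 = 12.
S2 applies: 12 + 2 = 14.
S3 applies: 14 − 2 = 12.
S4 applies: 12 − 3 = 9.
S5 applies (level before this adjustment is 9 < 18, so +1): 9 + 1 = 10.
S6 applies: 10 + 2 = 12.
Final offense level: 12.
Level 12 falls in the 1-13 band.
Fine table: Level 1-13 → $8,000–$12,000.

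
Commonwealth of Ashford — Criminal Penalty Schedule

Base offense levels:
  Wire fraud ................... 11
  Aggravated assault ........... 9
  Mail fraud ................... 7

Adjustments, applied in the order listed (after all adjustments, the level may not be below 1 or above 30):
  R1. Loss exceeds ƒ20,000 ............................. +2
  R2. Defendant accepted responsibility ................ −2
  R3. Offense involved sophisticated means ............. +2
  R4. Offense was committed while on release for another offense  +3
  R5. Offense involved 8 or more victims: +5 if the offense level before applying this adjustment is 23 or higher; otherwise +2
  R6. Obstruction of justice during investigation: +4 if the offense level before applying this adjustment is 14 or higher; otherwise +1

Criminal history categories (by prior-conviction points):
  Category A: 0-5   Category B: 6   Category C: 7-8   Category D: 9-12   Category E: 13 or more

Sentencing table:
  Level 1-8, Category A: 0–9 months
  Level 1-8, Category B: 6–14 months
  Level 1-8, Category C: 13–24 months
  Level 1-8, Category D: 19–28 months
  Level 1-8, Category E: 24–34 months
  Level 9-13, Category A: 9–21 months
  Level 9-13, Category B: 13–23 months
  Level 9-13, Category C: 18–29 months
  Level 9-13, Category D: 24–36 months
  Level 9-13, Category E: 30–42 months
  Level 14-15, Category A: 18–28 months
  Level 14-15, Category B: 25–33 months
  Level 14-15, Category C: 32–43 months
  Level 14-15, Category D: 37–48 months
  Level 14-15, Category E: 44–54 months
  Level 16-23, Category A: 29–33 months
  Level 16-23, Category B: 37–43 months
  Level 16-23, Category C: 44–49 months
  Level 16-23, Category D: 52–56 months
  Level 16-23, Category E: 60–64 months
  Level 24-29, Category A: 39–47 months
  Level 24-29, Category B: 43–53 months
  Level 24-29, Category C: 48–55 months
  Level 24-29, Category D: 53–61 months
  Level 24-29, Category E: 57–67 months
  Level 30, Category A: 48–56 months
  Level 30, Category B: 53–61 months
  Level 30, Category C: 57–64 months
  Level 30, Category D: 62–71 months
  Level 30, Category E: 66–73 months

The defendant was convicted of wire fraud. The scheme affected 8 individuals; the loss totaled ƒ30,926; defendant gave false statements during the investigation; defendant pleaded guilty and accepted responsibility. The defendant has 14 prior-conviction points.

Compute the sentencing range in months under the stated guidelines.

44-54 months

Base offense level for wire fraud: 11.
R1 applies: 11 + 2 = 13.
R2 applies: 13 − 2 = 11.
R3 does not apply.
R5 applies (level before this adjustment is 11 < 23, so +2): 11 + 2 = 13.
R6 applies (level before this adjustment is 13 < 14, so +1): 13 + 1 = 14.
Final offense level: 14.
Criminal history: 14 prior points → Category E (13+).
Level 14 falls in the 14-15 band.
Grid: Level 14-15 × Category E = 44-54 months.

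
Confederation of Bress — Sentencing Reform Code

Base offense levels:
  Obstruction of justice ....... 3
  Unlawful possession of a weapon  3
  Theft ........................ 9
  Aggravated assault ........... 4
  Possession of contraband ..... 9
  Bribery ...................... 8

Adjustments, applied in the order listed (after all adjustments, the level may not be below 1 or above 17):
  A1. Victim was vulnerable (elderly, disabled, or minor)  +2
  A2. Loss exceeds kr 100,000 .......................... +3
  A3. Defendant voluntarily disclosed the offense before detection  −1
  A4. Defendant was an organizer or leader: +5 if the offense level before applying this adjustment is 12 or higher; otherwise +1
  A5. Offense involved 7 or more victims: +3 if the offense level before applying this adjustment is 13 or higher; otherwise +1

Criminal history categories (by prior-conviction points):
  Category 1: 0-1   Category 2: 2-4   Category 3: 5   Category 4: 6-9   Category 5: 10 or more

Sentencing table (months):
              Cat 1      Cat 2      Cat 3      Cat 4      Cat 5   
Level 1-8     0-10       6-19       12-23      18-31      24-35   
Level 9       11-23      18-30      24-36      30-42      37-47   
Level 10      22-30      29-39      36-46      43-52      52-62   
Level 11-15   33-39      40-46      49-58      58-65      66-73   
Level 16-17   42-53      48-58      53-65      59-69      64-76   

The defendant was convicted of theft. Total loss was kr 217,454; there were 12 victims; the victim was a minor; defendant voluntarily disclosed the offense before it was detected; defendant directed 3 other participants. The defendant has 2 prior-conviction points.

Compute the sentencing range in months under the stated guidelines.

48-58 months

Base offense level for theft: 9.
A1 applies: 9 + 2 = 11.
A2 applies: 11 + 3 = 14.
A3 applies: 14 − 1 = 13.
A4 applies (level before this adjustment is 13 ≥ 12, so +5): 13 + 5 = 18.
A5 applies (level before this adjustment is 18 ≥ 13, so +3): 18 + 3 = 21.
Level 21 exceeds the maximum of 17; capped at 17.
Final offense level: 17.
Criminal history: 2 prior points → Category 2 (2-4).
Level 17 falls in the 16-17 band.
Grid: Level 16-17 × Category 2 = 48-58 months.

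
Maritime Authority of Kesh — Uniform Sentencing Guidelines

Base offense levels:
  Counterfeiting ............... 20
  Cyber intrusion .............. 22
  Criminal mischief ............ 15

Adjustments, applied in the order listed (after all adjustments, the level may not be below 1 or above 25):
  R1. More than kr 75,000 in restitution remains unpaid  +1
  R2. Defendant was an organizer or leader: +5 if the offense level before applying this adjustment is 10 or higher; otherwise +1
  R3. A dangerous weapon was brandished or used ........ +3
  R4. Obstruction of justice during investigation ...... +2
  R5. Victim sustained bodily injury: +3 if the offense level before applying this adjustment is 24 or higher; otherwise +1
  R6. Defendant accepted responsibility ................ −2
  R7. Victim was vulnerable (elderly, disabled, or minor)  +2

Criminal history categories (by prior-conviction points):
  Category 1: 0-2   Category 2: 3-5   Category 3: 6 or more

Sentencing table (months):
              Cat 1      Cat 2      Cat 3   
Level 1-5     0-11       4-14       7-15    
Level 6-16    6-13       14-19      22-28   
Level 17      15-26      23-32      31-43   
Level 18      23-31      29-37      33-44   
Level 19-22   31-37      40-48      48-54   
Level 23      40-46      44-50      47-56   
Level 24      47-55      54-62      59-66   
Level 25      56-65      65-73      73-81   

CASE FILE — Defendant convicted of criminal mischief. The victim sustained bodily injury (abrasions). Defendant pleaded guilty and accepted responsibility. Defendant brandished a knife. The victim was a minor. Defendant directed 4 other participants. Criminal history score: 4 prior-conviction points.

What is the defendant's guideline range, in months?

Base offense level for criminal mischief: 15.
R2 applies (level before this adjustment is 15 ≥ 10, so +5): 15 + 5 = 20.
R3 applies: 20 + 3 = 23.
R5 applies (level before this adjustment is 23 < 24, so +1): 23 + 1 = 24.
R6 applies: 24 − 2 = 22.
R7 applies: 22 + 2 = 24.
Final offense level: 24.
Criminal history: 4 prior points → Category 2 (3-5).
Level 24 falls in the 24 band.
Grid: Level 24 × Category 2 = 54-62 months.

54-62 months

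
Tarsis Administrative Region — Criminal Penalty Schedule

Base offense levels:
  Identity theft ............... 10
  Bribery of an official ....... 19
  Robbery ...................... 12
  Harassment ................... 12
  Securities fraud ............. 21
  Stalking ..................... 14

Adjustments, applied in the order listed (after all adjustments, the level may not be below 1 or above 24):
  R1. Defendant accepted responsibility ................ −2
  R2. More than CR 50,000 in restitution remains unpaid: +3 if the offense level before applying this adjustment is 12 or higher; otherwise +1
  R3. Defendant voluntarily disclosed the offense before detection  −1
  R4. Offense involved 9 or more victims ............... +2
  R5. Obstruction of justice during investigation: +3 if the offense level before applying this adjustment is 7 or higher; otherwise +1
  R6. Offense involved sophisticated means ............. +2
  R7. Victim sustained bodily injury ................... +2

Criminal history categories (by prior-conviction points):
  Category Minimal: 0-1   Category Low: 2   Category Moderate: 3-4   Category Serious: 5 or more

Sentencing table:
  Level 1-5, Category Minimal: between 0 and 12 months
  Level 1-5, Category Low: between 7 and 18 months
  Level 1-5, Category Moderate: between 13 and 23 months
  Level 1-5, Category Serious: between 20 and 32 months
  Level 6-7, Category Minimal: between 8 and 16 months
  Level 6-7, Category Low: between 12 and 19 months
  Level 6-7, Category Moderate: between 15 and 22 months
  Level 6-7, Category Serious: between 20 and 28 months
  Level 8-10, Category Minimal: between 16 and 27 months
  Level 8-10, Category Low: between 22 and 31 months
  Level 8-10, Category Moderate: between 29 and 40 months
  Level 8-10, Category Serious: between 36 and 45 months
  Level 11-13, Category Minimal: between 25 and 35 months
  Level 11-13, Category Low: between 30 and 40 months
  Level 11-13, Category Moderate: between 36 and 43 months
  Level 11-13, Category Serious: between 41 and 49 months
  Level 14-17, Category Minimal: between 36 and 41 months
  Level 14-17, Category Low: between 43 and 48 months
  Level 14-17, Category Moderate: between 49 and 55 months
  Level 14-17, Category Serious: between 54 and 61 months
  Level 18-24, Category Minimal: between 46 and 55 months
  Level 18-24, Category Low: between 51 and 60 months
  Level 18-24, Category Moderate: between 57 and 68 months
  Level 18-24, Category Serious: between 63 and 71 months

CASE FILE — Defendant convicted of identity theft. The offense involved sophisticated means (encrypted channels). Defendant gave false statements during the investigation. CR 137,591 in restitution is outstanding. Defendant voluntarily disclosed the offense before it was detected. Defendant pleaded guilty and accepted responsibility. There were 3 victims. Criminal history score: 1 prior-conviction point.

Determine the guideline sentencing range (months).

Base offense level for identity theft: 10.
R1 applies: 10 − 2 = 8.
R2 applies (level before this adjustment is 8 < 12, so +1): 8 + 1 = 9.
R3 applies: 9 − 1 = 8.
R5 applies (level before this adjustment is 8 ≥ 7, so +3): 8 + 3 = 11.
R6 applies: 11 + 2 = 13.
R7 does not apply.
Final offense level: 13.
Criminal history: 1 prior point → Category Minimal (0-1).
Level 13 falls in the 11-13 band.
Grid: Level 11-13 × Category Minimal = 25-35 months.

25-35 months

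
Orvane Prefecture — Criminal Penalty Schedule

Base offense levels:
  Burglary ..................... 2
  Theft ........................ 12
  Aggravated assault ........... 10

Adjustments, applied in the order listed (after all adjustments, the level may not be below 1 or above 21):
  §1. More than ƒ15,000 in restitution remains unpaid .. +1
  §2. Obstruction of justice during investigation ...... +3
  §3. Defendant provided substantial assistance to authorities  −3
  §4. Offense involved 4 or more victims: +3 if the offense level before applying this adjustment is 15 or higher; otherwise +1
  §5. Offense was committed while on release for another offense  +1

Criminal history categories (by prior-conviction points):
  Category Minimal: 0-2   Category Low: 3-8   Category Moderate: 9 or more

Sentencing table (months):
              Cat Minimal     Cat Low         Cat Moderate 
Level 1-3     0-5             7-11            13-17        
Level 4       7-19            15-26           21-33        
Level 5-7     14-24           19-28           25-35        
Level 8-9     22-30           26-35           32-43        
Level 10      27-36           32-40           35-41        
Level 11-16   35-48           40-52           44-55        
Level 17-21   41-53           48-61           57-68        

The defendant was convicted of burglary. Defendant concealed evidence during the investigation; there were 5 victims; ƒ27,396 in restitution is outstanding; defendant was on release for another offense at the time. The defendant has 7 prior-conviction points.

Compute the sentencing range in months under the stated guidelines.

Base offense level for burglary: 2.
§1 applies: 2 + 1 = 3.
§2 applies: 3 + 3 = 6.
§3 does not apply.
§4 applies (level before this adjustment is 6 < 15, so +1): 6 + 1 = 7.
§5 applies: 7 + 1 = 8.
Final offense level: 8.
Criminal history: 7 prior points → Category Low (3-8).
Level 8 falls in the 8-9 band.
Grid: Level 8-9 × Category Low = 26-35 months.

26-35 months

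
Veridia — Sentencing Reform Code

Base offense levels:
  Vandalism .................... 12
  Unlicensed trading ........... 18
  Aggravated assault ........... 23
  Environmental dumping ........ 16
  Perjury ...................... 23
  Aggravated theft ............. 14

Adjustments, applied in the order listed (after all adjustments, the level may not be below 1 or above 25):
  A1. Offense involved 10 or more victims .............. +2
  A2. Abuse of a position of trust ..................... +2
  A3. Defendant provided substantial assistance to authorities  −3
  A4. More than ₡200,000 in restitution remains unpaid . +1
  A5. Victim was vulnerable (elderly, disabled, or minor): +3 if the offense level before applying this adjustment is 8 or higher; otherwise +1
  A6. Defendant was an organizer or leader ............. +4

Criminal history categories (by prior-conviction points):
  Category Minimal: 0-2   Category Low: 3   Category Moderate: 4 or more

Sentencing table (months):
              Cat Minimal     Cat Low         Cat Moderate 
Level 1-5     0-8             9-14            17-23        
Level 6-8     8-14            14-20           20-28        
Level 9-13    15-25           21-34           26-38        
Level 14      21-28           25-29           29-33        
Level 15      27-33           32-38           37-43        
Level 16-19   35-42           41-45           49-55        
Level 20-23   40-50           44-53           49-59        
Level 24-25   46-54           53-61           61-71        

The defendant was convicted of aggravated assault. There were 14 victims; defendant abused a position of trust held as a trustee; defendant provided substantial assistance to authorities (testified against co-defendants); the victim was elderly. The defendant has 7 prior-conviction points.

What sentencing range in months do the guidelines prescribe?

61-71 months

Base offense level for aggravated assault: 23.
A1 applies: 23 + 2 = 25.
A2 applies: 25 + 2 = 27.
A3 applies: 27 − 3 = 24.
A5 applies (level before this adjustment is 24 ≥ 8, so +3): 24 + 3 = 27.
A6 does not apply.
Level 27 exceeds the maximum of 25; capped at 25.
Final offense level: 25.
Criminal history: 7 prior points → Category Moderate (4+).
Level 25 falls in the 24-25 band.
Grid: Level 24-25 × Category Moderate = 61-71 months.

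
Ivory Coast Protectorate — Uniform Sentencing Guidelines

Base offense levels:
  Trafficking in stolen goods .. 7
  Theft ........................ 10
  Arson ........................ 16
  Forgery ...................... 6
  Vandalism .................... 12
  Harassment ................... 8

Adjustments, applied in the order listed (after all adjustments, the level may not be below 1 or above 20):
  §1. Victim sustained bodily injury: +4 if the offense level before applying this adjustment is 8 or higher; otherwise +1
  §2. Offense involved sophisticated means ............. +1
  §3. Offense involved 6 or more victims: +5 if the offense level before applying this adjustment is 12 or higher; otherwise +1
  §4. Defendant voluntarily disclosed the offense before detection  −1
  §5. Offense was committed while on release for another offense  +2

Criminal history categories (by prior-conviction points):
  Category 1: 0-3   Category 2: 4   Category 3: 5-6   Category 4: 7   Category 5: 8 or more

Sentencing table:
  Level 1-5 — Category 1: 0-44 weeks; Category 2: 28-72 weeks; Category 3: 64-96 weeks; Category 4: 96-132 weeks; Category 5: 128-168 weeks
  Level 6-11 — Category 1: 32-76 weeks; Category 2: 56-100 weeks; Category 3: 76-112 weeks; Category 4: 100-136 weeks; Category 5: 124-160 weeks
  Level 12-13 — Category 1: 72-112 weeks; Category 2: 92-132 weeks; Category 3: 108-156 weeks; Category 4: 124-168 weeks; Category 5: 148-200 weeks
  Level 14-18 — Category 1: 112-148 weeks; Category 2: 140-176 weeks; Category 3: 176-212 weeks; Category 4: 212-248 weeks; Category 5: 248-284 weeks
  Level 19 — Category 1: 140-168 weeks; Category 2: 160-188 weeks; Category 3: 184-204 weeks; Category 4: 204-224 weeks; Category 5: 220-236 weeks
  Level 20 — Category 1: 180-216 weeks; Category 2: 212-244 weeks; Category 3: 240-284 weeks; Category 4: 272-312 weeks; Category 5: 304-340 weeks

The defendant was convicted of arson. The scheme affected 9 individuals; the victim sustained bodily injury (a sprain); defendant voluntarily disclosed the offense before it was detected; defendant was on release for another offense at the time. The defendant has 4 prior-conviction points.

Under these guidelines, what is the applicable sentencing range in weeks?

212-244 weeks

Base offense level for arson: 16.
§1 applies (level before this adjustment is 16 ≥ 8, so +4): 16 + 4 = 20.
§2 does not apply.
§3 applies (level before this adjustment is 20 ≥ 12, so +5): 20 + 5 = 25.
§4 applies: 25 − 1 = 24.
§5 applies: 24 + 2 = 26.
Level 26 exceeds the maximum of 20; capped at 20.
Final offense level: 20.
Criminal history: 4 prior points → Category 2 (4).
Level 20 falls in the 20 band.
Grid: Level 20 × Category 2 = 212-244 weeks.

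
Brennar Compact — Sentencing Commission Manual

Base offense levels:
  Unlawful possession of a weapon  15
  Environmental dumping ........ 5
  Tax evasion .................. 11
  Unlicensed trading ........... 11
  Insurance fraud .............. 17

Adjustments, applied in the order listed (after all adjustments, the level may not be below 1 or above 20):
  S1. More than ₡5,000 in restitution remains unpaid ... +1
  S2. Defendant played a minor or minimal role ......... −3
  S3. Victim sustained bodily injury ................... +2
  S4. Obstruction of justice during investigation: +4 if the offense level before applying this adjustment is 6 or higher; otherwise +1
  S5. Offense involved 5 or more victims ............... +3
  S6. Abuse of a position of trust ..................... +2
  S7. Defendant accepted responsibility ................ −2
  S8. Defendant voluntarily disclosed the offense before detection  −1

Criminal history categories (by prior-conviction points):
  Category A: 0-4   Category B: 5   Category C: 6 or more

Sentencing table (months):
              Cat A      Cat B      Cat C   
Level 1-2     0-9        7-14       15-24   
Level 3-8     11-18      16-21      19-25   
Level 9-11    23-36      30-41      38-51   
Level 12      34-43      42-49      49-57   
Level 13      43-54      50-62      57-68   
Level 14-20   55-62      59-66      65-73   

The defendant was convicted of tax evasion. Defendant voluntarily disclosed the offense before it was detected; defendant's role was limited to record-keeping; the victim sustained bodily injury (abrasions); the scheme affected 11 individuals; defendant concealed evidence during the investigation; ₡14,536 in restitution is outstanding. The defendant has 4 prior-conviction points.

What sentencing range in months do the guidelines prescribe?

Base offense level for tax evasion: 11.
S1 applies: 11 + 1 = 12.
S2 applies: 12 − 3 = 9.
S3 applies: 9 + 2 = 11.
S4 applies (level before this adjustment is 11 ≥ 6, so +4): 11 + 4 = 15.
S5 applies: 15 + 3 = 18.
S7 does not apply.
S8 applies: 18 − 1 = 17.
Final offense level: 17.
Criminal history: 4 prior points → Category A (0-4).
Level 17 falls in the 14-20 band.
Grid: Level 14-20 × Category A = 55-62 months.

55-62 months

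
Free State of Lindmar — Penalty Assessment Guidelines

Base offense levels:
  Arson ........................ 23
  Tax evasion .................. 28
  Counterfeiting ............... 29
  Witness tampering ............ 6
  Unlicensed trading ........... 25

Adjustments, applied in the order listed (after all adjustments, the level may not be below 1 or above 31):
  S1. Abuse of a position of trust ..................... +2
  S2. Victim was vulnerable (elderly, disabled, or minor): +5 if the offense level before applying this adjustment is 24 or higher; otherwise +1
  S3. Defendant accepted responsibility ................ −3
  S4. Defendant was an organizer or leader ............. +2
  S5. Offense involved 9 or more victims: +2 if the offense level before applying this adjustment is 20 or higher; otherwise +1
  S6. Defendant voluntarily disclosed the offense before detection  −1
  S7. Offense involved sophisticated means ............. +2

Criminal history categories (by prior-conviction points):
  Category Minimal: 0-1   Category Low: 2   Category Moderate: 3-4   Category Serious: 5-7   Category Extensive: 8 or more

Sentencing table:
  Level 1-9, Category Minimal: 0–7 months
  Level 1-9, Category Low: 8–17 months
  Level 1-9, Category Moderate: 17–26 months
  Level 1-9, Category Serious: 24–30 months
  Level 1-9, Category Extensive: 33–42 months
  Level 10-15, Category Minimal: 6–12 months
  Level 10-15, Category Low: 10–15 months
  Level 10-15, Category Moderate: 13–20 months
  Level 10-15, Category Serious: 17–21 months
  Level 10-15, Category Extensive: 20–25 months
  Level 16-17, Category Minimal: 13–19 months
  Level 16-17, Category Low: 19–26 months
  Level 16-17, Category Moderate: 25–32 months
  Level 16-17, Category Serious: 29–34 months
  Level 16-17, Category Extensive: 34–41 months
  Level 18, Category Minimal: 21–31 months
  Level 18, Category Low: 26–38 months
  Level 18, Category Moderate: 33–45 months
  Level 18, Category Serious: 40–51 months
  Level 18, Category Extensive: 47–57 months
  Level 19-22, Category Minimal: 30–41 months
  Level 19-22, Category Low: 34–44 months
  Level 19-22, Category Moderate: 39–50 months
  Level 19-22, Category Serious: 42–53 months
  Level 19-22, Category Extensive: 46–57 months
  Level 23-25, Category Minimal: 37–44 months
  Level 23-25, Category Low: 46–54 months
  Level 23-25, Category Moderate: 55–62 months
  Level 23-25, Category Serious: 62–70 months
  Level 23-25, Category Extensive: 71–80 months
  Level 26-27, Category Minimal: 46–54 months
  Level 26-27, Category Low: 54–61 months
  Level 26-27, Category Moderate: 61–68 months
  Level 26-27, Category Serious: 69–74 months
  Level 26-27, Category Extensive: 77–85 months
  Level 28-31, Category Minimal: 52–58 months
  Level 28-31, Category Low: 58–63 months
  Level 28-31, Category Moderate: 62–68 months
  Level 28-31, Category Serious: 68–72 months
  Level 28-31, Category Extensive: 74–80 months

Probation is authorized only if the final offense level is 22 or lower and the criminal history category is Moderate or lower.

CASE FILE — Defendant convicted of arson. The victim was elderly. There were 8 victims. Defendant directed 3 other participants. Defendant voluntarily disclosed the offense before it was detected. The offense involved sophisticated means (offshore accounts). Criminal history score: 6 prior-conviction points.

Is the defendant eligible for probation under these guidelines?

Base offense level for arson: 23.
S1 does not apply.
S2 applies (level before this adjustment is 23 < 24, so +1): 23 + 1 = 24.
S4 applies: 24 + 2 = 26.
S5 does not apply.
S6 applies: 26 − 1 = 25.
S7 applies: 25 + 2 = 27.
Final offense level: 27.
Criminal history: 6 prior points → Category Serious (5-7).
Level 27 falls in the 26-27 band.
Grid: Level 26-27 × Category Serious = 69-74 months.
Probation check: level 27 > 22 and category Serious > Moderate → not eligible.

No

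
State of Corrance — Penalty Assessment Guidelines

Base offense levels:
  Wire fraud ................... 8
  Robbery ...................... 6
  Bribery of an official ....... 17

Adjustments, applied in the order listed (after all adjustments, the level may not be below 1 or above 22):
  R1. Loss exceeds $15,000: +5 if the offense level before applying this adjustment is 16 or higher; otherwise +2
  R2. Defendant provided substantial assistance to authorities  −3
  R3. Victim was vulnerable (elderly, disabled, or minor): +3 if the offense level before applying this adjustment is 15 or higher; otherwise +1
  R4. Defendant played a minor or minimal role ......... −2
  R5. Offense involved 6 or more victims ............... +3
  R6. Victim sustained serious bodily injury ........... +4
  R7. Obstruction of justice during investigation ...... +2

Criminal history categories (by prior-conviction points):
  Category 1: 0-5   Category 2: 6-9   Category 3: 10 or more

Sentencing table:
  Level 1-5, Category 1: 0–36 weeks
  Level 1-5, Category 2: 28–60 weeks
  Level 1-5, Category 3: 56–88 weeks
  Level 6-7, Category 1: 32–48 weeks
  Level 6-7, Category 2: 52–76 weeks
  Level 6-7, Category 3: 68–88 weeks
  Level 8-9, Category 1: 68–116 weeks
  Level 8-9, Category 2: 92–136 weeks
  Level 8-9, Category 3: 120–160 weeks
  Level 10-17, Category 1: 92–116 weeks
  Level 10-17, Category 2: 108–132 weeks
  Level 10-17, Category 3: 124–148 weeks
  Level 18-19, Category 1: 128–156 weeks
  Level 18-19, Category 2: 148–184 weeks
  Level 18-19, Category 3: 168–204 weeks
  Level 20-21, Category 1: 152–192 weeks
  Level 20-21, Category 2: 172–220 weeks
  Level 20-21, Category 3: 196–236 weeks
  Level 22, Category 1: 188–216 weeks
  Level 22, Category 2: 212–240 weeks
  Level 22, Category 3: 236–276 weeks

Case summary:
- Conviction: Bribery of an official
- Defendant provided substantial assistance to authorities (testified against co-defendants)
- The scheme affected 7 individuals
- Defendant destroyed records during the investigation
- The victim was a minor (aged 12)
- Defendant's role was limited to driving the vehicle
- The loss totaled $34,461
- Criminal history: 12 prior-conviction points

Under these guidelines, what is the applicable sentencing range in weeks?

236-276 weeks

Base offense level for bribery of an official: 17.
R1 applies (level before this adjustment is 17 ≥ 16, so +5): 17 + 5 = 22.
R2 applies: 22 − 3 = 19.
R3 applies (level before this adjustment is 19 ≥ 15, so +3): 19 + 3 = 22.
R4 applies: 22 − 2 = 20.
R5 applies: 20 + 3 = 23.
R6 does not apply.
R7 applies: 23 + 2 = 25.
Level 25 exceeds the maximum of 22; capped at 22.
Final offense level: 22.
Criminal history: 12 prior points → Category 3 (10+).
Level 22 falls in the 22 band.
Grid: Level 22 × Category 3 = 236-276 weeks.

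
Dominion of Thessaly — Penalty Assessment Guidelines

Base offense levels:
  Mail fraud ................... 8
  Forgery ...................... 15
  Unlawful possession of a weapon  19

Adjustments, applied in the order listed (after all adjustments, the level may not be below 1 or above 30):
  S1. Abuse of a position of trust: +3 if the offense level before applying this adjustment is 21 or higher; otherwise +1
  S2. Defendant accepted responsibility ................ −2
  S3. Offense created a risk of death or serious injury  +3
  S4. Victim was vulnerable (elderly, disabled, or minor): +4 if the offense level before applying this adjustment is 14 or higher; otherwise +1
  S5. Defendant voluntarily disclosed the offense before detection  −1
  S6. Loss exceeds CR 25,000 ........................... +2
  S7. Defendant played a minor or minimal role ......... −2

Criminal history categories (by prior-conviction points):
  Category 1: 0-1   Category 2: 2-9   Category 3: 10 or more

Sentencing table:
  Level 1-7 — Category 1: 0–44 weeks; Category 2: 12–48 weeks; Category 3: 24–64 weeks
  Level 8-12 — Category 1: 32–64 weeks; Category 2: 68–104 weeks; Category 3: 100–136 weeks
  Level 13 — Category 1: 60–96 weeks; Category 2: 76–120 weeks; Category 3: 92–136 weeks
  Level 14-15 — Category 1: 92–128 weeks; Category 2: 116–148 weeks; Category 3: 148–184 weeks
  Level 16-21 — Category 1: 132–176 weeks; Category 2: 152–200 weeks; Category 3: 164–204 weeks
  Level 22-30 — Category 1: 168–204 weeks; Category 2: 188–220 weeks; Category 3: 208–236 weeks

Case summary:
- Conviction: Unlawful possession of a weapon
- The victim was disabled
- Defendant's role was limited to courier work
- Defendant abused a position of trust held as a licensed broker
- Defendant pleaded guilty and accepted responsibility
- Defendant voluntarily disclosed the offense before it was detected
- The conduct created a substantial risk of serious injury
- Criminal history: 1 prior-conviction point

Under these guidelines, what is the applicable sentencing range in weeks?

Base offense level for unlawful possession of a weapon: 19.
S1 applies (level before this adjustment is 19 < 21, so +1): 19 + 1 = 20.
S2 applies: 20 − 2 = 18.
S3 applies: 18 + 3 = 21.
S4 applies (level before this adjustment is 21 ≥ 14, so +4): 21 + 4 = 25.
S5 applies: 25 − 1 = 24.
S6 does not apply.
S7 applies: 24 − 2 = 22.
Final offense level: 22.
Criminal history: 1 prior point → Category 1 (0-1).
Level 22 falls in the 22-30 band.
Grid: Level 22-30 × Category 1 = 168-204 weeks.

168-204 weeks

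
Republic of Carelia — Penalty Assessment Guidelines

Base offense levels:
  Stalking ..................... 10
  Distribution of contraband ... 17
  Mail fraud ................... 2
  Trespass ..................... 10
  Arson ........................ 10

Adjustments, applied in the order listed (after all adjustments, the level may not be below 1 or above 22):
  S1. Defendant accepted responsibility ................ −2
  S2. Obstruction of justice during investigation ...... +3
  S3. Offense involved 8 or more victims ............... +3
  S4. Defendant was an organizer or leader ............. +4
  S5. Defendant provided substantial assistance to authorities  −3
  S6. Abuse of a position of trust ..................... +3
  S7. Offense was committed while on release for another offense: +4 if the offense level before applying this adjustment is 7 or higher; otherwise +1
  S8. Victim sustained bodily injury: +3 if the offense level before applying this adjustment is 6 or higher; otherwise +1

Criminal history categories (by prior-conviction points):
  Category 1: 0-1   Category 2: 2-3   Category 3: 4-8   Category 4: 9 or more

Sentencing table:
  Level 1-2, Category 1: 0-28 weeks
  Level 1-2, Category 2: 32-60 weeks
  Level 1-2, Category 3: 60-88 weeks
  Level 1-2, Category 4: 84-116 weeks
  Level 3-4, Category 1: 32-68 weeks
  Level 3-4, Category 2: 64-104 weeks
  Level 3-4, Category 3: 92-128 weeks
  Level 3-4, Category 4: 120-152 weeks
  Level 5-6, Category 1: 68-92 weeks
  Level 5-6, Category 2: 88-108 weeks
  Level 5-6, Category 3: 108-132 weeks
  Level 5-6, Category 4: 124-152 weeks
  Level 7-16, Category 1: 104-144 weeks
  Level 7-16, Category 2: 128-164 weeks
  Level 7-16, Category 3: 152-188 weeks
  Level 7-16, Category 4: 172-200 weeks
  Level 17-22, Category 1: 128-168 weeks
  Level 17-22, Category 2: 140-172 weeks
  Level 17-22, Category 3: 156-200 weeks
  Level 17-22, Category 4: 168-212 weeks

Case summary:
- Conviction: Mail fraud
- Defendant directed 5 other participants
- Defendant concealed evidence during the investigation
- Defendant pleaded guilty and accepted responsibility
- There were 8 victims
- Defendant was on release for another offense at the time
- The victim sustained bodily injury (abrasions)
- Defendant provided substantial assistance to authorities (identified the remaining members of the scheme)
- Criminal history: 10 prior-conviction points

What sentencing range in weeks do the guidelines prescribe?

172-200 weeks

Base offense level for mail fraud: 2.
S1 applies: 2 − 2 = 0.
S2 applies: 0 + 3 = 3.
S3 applies: 3 + 3 = 6.
S4 applies: 6 + 4 = 10.
S5 applies: 10 − 3 = 7.
S6 does not apply.
S7 applies (level before this adjustment is 7 ≥ 7, so +4): 7 + 4 = 11.
S8 applies (level before this adjustment is 11 ≥ 6, so +3): 11 + 3 = 14.
Final offense level: 14.
Criminal history: 10 prior points → Category 4 (9+).
Level 14 falls in the 7-16 band.
Grid: Level 7-16 × Category 4 = 172-200 weeks.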